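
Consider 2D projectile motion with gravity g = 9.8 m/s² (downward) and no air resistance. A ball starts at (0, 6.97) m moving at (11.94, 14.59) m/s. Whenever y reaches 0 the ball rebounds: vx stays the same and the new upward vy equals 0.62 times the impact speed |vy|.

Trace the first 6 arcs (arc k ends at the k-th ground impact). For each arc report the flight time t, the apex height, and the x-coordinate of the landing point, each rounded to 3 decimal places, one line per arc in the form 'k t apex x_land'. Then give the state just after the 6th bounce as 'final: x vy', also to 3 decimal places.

1 3.396 17.831 40.553
2 2.365 6.854 68.796
3 1.467 2.635 86.306
4 0.909 1.013 97.163
5 0.564 0.389 103.894
6 0.350 0.150 108.067
final: 108.067 1.062

Arc 1: start y=6.970, vy=14.590 → t=3.396, apex=17.831, x_land=40.553, impact vy=-18.694
  bounce: vy ← 0.62·18.694 = 11.591
Arc 2: start y=0.000, vy=11.591 → t=2.365, apex=6.854, x_land=68.796, impact vy=-11.591
  bounce: vy ← 0.62·11.591 = 7.186
Arc 3: start y=0.000, vy=7.186 → t=1.467, apex=2.635, x_land=86.306, impact vy=-7.186
  bounce: vy ← 0.62·7.186 = 4.455
Arc 4: start y=0.000, vy=4.455 → t=0.909, apex=1.013, x_land=97.163, impact vy=-4.455
  bounce: vy ← 0.62·4.455 = 2.762
Arc 5: start y=0.000, vy=2.762 → t=0.564, apex=0.389, x_land=103.894, impact vy=-2.762
  bounce: vy ← 0.62·2.762 = 1.713
Arc 6: start y=0.000, vy=1.713 → t=0.350, apex=0.150, x_land=108.067, impact vy=-1.713
  bounce: vy ← 0.62·1.713 = 1.062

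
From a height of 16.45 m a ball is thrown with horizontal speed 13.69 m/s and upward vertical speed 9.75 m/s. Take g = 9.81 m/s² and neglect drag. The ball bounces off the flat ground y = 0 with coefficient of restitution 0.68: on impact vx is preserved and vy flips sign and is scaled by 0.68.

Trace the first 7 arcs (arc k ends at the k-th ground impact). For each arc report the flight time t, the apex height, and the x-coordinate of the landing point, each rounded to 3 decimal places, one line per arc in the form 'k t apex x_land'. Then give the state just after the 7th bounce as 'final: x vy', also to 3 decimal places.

Arc 1: start y=16.450, vy=9.750 → t=3.078, apex=21.295, x_land=42.131, impact vy=-20.440
  bounce: vy ← 0.68·20.440 = 13.899
Arc 2: start y=0.000, vy=13.899 → t=2.834, apex=9.847, x_land=80.925, impact vy=-13.899
  bounce: vy ← 0.68·13.899 = 9.452
Arc 3: start y=0.000, vy=9.452 → t=1.927, apex=4.553, x_land=107.305, impact vy=-9.452
  bounce: vy ← 0.68·9.452 = 6.427
Arc 4: start y=0.000, vy=6.427 → t=1.310, apex=2.105, x_land=125.243, impact vy=-6.427
  bounce: vy ← 0.68·6.427 = 4.370
Arc 5: start y=0.000, vy=4.370 → t=0.891, apex=0.974, x_land=137.441, impact vy=-4.370
  bounce: vy ← 0.68·4.370 = 2.972
Arc 6: start y=0.000, vy=2.972 → t=0.606, apex=0.450, x_land=145.736, impact vy=-2.972
  bounce: vy ← 0.68·2.972 = 2.021
Arc 7: start y=0.000, vy=2.021 → t=0.412, apex=0.208, x_land=151.376, impact vy=-2.021
  bounce: vy ← 0.68·2.021 = 1.374

1 3.078 21.295 42.131
2 2.834 9.847 80.925
3 1.927 4.553 107.305
4 1.310 2.105 125.243
5 0.891 0.974 137.441
6 0.606 0.450 145.736
7 0.412 0.208 151.376
final: 151.376 1.374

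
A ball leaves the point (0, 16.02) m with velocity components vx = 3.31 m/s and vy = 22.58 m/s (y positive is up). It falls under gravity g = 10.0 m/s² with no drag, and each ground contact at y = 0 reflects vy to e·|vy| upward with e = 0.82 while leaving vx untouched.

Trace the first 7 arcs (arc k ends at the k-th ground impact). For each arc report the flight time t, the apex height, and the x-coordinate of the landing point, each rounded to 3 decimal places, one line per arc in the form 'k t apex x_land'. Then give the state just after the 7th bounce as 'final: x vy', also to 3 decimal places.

Arc 1: start y=16.020, vy=22.580 → t=5.139, apex=41.513, x_land=17.011, impact vy=-28.814
  bounce: vy ← 0.82·28.814 = 23.628
Arc 2: start y=0.000, vy=23.628 → t=4.726, apex=27.913, x_land=32.653, impact vy=-23.628
  bounce: vy ← 0.82·23.628 = 19.375
Arc 3: start y=0.000, vy=19.375 → t=3.875, apex=18.769, x_land=45.479, impact vy=-19.375
  bounce: vy ← 0.82·19.375 = 15.887
Arc 4: start y=0.000, vy=15.887 → t=3.177, apex=12.620, x_land=55.996, impact vy=-15.887
  bounce: vy ← 0.82·15.887 = 13.028
Arc 5: start y=0.000, vy=13.028 → t=2.606, apex=8.486, x_land=64.621, impact vy=-13.028
  bounce: vy ← 0.82·13.028 = 10.683
Arc 6: start y=0.000, vy=10.683 → t=2.137, apex=5.706, x_land=71.692, impact vy=-10.683
  bounce: vy ← 0.82·10.683 = 8.760
Arc 7: start y=0.000, vy=8.760 → t=1.752, apex=3.837, x_land=77.491, impact vy=-8.760
  bounce: vy ← 0.82·8.760 = 7.183

1 5.139 41.513 17.011
2 4.726 27.913 32.653
3 3.875 18.769 45.479
4 3.177 12.620 55.996
5 2.606 8.486 64.621
6 2.137 5.706 71.692
7 1.752 3.837 77.491
final: 77.491 7.183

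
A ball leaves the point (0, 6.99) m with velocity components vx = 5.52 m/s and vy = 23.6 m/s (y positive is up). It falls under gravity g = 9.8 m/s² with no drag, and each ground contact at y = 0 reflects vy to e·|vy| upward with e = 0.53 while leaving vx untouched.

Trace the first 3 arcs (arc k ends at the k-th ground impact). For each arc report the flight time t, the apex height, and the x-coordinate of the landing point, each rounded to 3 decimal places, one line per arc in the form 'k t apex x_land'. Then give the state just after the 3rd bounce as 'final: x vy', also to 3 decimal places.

1 5.096 35.406 28.131
2 2.849 9.946 43.860
3 1.510 2.794 52.196
final: 52.196 3.922

Arc 1: start y=6.990, vy=23.600 → t=5.096, apex=35.406, x_land=28.131, impact vy=-26.343
  bounce: vy ← 0.53·26.343 = 13.962
Arc 2: start y=0.000, vy=13.962 → t=2.849, apex=9.946, x_land=43.860, impact vy=-13.962
  bounce: vy ← 0.53·13.962 = 7.400
Arc 3: start y=0.000, vy=7.400 → t=1.510, apex=2.794, x_land=52.196, impact vy=-7.400
  bounce: vy ← 0.53·7.400 = 3.922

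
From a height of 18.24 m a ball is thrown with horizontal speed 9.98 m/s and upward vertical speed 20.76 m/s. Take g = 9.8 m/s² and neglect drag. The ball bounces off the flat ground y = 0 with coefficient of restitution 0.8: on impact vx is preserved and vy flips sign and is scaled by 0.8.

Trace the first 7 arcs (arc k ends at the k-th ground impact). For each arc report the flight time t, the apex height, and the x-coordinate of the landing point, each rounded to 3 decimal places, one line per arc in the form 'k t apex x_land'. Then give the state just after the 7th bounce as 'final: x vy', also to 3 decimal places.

Arc 1: start y=18.240, vy=20.760 → t=4.984, apex=40.229, x_land=49.737, impact vy=-28.080
  bounce: vy ← 0.8·28.080 = 22.464
Arc 2: start y=0.000, vy=22.464 → t=4.584, apex=25.746, x_land=95.490, impact vy=-22.464
  bounce: vy ← 0.8·22.464 = 17.971
Arc 3: start y=0.000, vy=17.971 → t=3.668, apex=16.478, x_land=132.092, impact vy=-17.971
  bounce: vy ← 0.8·17.971 = 14.377
Arc 4: start y=0.000, vy=14.377 → t=2.934, apex=10.546, x_land=161.374, impact vy=-14.377
  bounce: vy ← 0.8·14.377 = 11.502
Arc 5: start y=0.000, vy=11.502 → t=2.347, apex=6.749, x_land=184.800, impact vy=-11.502
  bounce: vy ← 0.8·11.502 = 9.201
Arc 6: start y=0.000, vy=9.201 → t=1.878, apex=4.320, x_land=203.540, impact vy=-9.201
  bounce: vy ← 0.8·9.201 = 7.361
Arc 7: start y=0.000, vy=7.361 → t=1.502, apex=2.764, x_land=218.533, impact vy=-7.361
  bounce: vy ← 0.8·7.361 = 5.889

1 4.984 40.229 49.737
2 4.584 25.746 95.490
3 3.668 16.478 132.092
4 2.934 10.546 161.374
5 2.347 6.749 184.800
6 1.878 4.320 203.540
7 1.502 2.764 218.533
final: 218.533 5.889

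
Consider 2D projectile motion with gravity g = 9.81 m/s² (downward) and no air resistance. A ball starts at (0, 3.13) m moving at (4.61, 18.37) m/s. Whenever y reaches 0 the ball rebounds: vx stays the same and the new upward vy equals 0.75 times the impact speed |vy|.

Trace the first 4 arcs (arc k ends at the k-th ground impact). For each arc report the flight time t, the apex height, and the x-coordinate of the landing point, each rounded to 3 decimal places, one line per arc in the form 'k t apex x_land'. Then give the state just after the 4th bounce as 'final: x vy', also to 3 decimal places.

Arc 1: start y=3.130, vy=18.370 → t=3.908, apex=20.330, x_land=18.018, impact vy=-19.972
  bounce: vy ← 0.75·19.972 = 14.979
Arc 2: start y=0.000, vy=14.979 → t=3.054, apex=11.435, x_land=32.096, impact vy=-14.979
  bounce: vy ← 0.75·14.979 = 11.234
Arc 3: start y=0.000, vy=11.234 → t=2.290, apex=6.432, x_land=42.654, impact vy=-11.234
  bounce: vy ← 0.75·11.234 = 8.426
Arc 4: start y=0.000, vy=8.426 → t=1.718, apex=3.618, x_land=50.573, impact vy=-8.426
  bounce: vy ← 0.75·8.426 = 6.319

1 3.908 20.330 18.018
2 3.054 11.435 32.096
3 2.290 6.432 42.654
4 1.718 3.618 50.573
final: 50.573 6.319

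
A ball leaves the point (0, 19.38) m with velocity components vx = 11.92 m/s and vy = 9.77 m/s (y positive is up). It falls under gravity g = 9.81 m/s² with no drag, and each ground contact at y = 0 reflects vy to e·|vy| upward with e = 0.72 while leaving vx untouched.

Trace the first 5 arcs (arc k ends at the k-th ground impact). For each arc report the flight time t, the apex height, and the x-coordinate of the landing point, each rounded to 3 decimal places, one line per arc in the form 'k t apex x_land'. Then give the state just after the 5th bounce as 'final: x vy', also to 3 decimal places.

Arc 1: start y=19.380, vy=9.770 → t=3.219, apex=24.245, x_land=38.373, impact vy=-21.810
  bounce: vy ← 0.72·21.810 = 15.703
Arc 2: start y=0.000, vy=15.703 → t=3.202, apex=12.569, x_land=76.535, impact vy=-15.703
  bounce: vy ← 0.72·15.703 = 11.306
Arc 3: start y=0.000, vy=11.306 → t=2.305, apex=6.516, x_land=104.011, impact vy=-11.306
  bounce: vy ← 0.72·11.306 = 8.141
Arc 4: start y=0.000, vy=8.141 → t=1.660, apex=3.378, x_land=123.795, impact vy=-8.141
  bounce: vy ← 0.72·8.141 = 5.861
Arc 5: start y=0.000, vy=5.861 → t=1.195, apex=1.751, x_land=138.038, impact vy=-5.861
  bounce: vy ← 0.72·5.861 = 4.220

1 3.219 24.245 38.373
2 3.202 12.569 76.535
3 2.305 6.516 104.011
4 1.660 3.378 123.795
5 1.195 1.751 138.038
final: 138.038 4.220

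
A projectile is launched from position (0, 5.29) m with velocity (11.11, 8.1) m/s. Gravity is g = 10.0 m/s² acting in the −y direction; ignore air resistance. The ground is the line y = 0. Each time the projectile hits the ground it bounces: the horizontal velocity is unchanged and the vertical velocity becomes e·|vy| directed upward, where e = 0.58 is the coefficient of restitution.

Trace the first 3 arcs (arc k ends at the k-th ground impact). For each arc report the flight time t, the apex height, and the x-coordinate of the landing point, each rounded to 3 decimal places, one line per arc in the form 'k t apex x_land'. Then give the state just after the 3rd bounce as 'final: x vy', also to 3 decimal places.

Arc 1: start y=5.290, vy=8.100 → t=2.119, apex=8.570, x_land=23.545, impact vy=-13.092
  bounce: vy ← 0.58·13.092 = 7.594
Arc 2: start y=0.000, vy=7.594 → t=1.519, apex=2.883, x_land=40.418, impact vy=-7.594
  bounce: vy ← 0.58·7.594 = 4.404
Arc 3: start y=0.000, vy=4.404 → t=0.881, apex=0.970, x_land=50.204, impact vy=-4.404
  bounce: vy ← 0.58·4.404 = 2.554

1 2.119 8.570 23.545
2 1.519 2.883 40.418
3 0.881 0.970 50.204
final: 50.204 2.554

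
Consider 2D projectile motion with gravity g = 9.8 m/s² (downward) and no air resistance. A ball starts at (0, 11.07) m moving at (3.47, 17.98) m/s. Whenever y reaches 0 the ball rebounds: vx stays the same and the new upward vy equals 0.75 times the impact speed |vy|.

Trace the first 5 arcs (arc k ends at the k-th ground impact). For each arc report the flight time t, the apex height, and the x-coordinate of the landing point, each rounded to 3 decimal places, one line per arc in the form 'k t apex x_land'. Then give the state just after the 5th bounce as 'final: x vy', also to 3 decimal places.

1 4.206 27.564 14.596
2 3.558 15.505 26.941
3 2.668 8.721 36.200
4 2.001 4.906 43.144
5 1.501 2.760 48.352
final: 48.352 5.516

Arc 1: start y=11.070, vy=17.980 → t=4.206, apex=27.564, x_land=14.596, impact vy=-23.243
  bounce: vy ← 0.75·23.243 = 17.432
Arc 2: start y=0.000, vy=17.432 → t=3.558, apex=15.505, x_land=26.941, impact vy=-17.432
  bounce: vy ← 0.75·17.432 = 13.074
Arc 3: start y=0.000, vy=13.074 → t=2.668, apex=8.721, x_land=36.200, impact vy=-13.074
  bounce: vy ← 0.75·13.074 = 9.806
Arc 4: start y=0.000, vy=9.806 → t=2.001, apex=4.906, x_land=43.144, impact vy=-9.806
  bounce: vy ← 0.75·9.806 = 7.354
Arc 5: start y=0.000, vy=7.354 → t=1.501, apex=2.760, x_land=48.352, impact vy=-7.354
  bounce: vy ← 0.75·7.354 = 5.516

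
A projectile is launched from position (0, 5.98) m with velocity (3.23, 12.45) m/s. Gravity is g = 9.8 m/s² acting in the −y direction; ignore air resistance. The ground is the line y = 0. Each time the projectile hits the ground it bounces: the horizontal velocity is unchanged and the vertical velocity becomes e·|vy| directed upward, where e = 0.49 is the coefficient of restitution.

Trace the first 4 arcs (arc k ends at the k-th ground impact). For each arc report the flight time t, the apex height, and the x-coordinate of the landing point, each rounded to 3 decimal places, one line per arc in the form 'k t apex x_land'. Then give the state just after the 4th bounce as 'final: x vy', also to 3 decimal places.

1 2.954 13.888 9.541
2 1.650 3.335 14.870
3 0.808 0.801 17.482
4 0.396 0.192 18.761
final: 18.761 0.951

Arc 1: start y=5.980, vy=12.450 → t=2.954, apex=13.888, x_land=9.541, impact vy=-16.499
  bounce: vy ← 0.49·16.499 = 8.084
Arc 2: start y=0.000, vy=8.084 → t=1.650, apex=3.335, x_land=14.870, impact vy=-8.084
  bounce: vy ← 0.49·8.084 = 3.961
Arc 3: start y=0.000, vy=3.961 → t=0.808, apex=0.801, x_land=17.482, impact vy=-3.961
  bounce: vy ← 0.49·3.961 = 1.941
Arc 4: start y=0.000, vy=1.941 → t=0.396, apex=0.192, x_land=18.761, impact vy=-1.941
  bounce: vy ← 0.49·1.941 = 0.951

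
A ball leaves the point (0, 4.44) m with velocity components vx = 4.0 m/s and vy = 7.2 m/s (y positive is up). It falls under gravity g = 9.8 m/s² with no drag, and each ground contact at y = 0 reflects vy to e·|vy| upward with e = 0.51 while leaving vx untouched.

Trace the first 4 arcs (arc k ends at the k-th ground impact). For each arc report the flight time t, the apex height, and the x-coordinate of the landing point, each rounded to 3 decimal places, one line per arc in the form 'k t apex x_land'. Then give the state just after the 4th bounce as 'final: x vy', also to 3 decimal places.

1 1.937 7.085 7.749
2 1.227 1.843 12.655
3 0.626 0.479 15.157
4 0.319 0.125 16.433
final: 16.433 0.797

Arc 1: start y=4.440, vy=7.200 → t=1.937, apex=7.085, x_land=7.749, impact vy=-11.784
  bounce: vy ← 0.51·11.784 = 6.010
Arc 2: start y=0.000, vy=6.010 → t=1.227, apex=1.843, x_land=12.655, impact vy=-6.010
  bounce: vy ← 0.51·6.010 = 3.065
Arc 3: start y=0.000, vy=3.065 → t=0.626, apex=0.479, x_land=15.157, impact vy=-3.065
  bounce: vy ← 0.51·3.065 = 1.563
Arc 4: start y=0.000, vy=1.563 → t=0.319, apex=0.125, x_land=16.433, impact vy=-1.563
  bounce: vy ← 0.51·1.563 = 0.797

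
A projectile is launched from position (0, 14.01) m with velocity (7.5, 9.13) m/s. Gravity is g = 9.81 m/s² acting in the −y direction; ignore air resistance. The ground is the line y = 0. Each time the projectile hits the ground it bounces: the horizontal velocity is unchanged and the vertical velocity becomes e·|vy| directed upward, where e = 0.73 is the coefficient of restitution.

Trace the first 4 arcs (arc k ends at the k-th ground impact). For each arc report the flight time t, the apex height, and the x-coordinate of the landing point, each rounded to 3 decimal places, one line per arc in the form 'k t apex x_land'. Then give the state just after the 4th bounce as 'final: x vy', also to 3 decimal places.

1 2.860 18.259 21.450
2 2.817 9.730 42.577
3 2.056 5.185 57.999
4 1.501 2.763 69.258
final: 69.258 5.375

Arc 1: start y=14.010, vy=9.130 → t=2.860, apex=18.259, x_land=21.450, impact vy=-18.927
  bounce: vy ← 0.73·18.927 = 13.817
Arc 2: start y=0.000, vy=13.817 → t=2.817, apex=9.730, x_land=42.577, impact vy=-13.817
  bounce: vy ← 0.73·13.817 = 10.086
Arc 3: start y=0.000, vy=10.086 → t=2.056, apex=5.185, x_land=57.999, impact vy=-10.086
  bounce: vy ← 0.73·10.086 = 7.363
Arc 4: start y=0.000, vy=7.363 → t=1.501, apex=2.763, x_land=69.258, impact vy=-7.363
  bounce: vy ← 0.73·7.363 = 5.375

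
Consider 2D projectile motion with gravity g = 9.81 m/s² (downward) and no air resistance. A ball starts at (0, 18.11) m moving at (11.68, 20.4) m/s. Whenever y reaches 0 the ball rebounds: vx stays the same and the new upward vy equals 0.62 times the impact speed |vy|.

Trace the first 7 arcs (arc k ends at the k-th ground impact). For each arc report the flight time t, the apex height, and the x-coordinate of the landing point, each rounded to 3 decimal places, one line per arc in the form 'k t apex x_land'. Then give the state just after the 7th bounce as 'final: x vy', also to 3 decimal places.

1 4.911 39.321 57.359
2 3.511 15.115 98.366
3 2.177 5.810 123.790
4 1.350 2.233 139.553
5 0.837 0.859 149.326
6 0.519 0.330 155.386
7 0.322 0.127 159.142
final: 159.142 0.978

Arc 1: start y=18.110, vy=20.400 → t=4.911, apex=39.321, x_land=57.359, impact vy=-27.775
  bounce: vy ← 0.62·27.775 = 17.221
Arc 2: start y=0.000, vy=17.221 → t=3.511, apex=15.115, x_land=98.366, impact vy=-17.221
  bounce: vy ← 0.62·17.221 = 10.677
Arc 3: start y=0.000, vy=10.677 → t=2.177, apex=5.810, x_land=123.790, impact vy=-10.677
  bounce: vy ← 0.62·10.677 = 6.620
Arc 4: start y=0.000, vy=6.620 → t=1.350, apex=2.233, x_land=139.553, impact vy=-6.620
  bounce: vy ← 0.62·6.620 = 4.104
Arc 5: start y=0.000, vy=4.104 → t=0.837, apex=0.859, x_land=149.326, impact vy=-4.104
  bounce: vy ← 0.62·4.104 = 2.545
Arc 6: start y=0.000, vy=2.545 → t=0.519, apex=0.330, x_land=155.386, impact vy=-2.545
  bounce: vy ← 0.62·2.545 = 1.578
Arc 7: start y=0.000, vy=1.578 → t=0.322, apex=0.127, x_land=159.142, impact vy=-1.578
  bounce: vy ← 0.62·1.578 = 0.978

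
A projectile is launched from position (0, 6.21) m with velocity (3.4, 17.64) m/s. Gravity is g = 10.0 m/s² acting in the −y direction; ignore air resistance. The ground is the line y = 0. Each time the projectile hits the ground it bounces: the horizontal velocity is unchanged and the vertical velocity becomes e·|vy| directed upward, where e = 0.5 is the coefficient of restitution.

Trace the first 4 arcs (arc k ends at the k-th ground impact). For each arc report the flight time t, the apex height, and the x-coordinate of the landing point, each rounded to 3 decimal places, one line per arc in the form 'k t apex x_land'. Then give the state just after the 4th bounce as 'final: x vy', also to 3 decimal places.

1 3.851 21.768 13.092
2 2.087 5.442 20.186
3 1.043 1.361 23.733
4 0.522 0.340 25.507
final: 25.507 1.304

Arc 1: start y=6.210, vy=17.640 → t=3.851, apex=21.768, x_land=13.092, impact vy=-20.866
  bounce: vy ← 0.5·20.866 = 10.433
Arc 2: start y=0.000, vy=10.433 → t=2.087, apex=5.442, x_land=20.186, impact vy=-10.433
  bounce: vy ← 0.5·10.433 = 5.216
Arc 3: start y=0.000, vy=5.216 → t=1.043, apex=1.361, x_land=23.733, impact vy=-5.216
  bounce: vy ← 0.5·5.216 = 2.608
Arc 4: start y=0.000, vy=2.608 → t=0.522, apex=0.340, x_land=25.507, impact vy=-2.608
  bounce: vy ← 0.5·2.608 = 1.304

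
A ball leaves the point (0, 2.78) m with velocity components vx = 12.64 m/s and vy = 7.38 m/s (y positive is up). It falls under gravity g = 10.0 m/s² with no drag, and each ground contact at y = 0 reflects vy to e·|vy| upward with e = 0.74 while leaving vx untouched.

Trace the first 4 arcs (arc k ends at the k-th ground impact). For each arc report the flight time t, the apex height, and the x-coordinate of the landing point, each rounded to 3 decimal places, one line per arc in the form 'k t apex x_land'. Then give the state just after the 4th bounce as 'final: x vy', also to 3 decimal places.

Arc 1: start y=2.780, vy=7.380 → t=1.787, apex=5.503, x_land=22.589, impact vy=-10.491
  bounce: vy ← 0.74·10.491 = 7.763
Arc 2: start y=0.000, vy=7.763 → t=1.553, apex=3.014, x_land=42.215, impact vy=-7.763
  bounce: vy ← 0.74·7.763 = 5.745
Arc 3: start y=0.000, vy=5.745 → t=1.149, apex=1.650, x_land=56.738, impact vy=-5.745
  bounce: vy ← 0.74·5.745 = 4.251
Arc 4: start y=0.000, vy=4.251 → t=0.850, apex=0.904, x_land=67.486, impact vy=-4.251
  bounce: vy ← 0.74·4.251 = 3.146

1 1.787 5.503 22.589
2 1.553 3.014 42.215
3 1.149 1.650 56.738
4 0.850 0.904 67.486
final: 67.486 3.146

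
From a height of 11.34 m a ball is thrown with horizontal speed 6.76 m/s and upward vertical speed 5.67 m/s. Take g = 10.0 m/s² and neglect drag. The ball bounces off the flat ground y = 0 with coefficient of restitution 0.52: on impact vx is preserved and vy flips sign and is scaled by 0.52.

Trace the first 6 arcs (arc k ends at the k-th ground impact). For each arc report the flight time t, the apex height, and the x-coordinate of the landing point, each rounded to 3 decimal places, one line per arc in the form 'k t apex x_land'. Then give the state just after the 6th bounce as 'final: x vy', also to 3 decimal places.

1 2.176 12.947 14.711
2 1.674 3.501 26.024
3 0.870 0.947 31.907
4 0.453 0.256 34.966
5 0.235 0.069 36.557
6 0.122 0.019 37.384
final: 37.384 0.318

Arc 1: start y=11.340, vy=5.670 → t=2.176, apex=12.947, x_land=14.711, impact vy=-16.092
  bounce: vy ← 0.52·16.092 = 8.368
Arc 2: start y=0.000, vy=8.368 → t=1.674, apex=3.501, x_land=26.024, impact vy=-8.368
  bounce: vy ← 0.52·8.368 = 4.351
Arc 3: start y=0.000, vy=4.351 → t=0.870, apex=0.947, x_land=31.907, impact vy=-4.351
  bounce: vy ← 0.52·4.351 = 2.263
Arc 4: start y=0.000, vy=2.263 → t=0.453, apex=0.256, x_land=34.966, impact vy=-2.263
  bounce: vy ← 0.52·2.263 = 1.177
Arc 5: start y=0.000, vy=1.177 → t=0.235, apex=0.069, x_land=36.557, impact vy=-1.177
  bounce: vy ← 0.52·1.177 = 0.612
Arc 6: start y=0.000, vy=0.612 → t=0.122, apex=0.019, x_land=37.384, impact vy=-0.612
  bounce: vy ← 0.52·0.612 = 0.318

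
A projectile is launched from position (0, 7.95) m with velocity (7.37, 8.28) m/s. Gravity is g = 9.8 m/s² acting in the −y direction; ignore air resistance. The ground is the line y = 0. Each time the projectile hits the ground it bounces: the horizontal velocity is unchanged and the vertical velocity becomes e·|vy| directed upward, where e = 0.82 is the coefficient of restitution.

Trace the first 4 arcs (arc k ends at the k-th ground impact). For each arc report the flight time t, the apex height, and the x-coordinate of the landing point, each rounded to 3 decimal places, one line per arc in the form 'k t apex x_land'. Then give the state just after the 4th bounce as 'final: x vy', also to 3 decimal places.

1 2.373 11.448 17.492
2 2.507 7.698 35.967
3 2.056 5.176 51.116
4 1.686 3.480 63.538
final: 63.538 6.772

Arc 1: start y=7.950, vy=8.280 → t=2.373, apex=11.448, x_land=17.492, impact vy=-14.979
  bounce: vy ← 0.82·14.979 = 12.283
Arc 2: start y=0.000, vy=12.283 → t=2.507, apex=7.698, x_land=35.967, impact vy=-12.283
  bounce: vy ← 0.82·12.283 = 10.072
Arc 3: start y=0.000, vy=10.072 → t=2.056, apex=5.176, x_land=51.116, impact vy=-10.072
  bounce: vy ← 0.82·10.072 = 8.259
Arc 4: start y=0.000, vy=8.259 → t=1.686, apex=3.480, x_land=63.538, impact vy=-8.259
  bounce: vy ← 0.82·8.259 = 6.772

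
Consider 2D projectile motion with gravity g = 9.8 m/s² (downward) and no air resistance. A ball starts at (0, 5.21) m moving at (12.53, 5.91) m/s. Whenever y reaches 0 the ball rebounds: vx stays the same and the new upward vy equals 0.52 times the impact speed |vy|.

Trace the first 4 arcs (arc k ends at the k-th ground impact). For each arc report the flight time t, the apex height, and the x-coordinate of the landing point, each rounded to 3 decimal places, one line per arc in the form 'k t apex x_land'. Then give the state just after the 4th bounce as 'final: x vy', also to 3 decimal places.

1 1.798 6.992 22.524
2 1.242 1.891 38.090
3 0.646 0.511 46.185
4 0.336 0.138 50.394
final: 50.394 0.856

Arc 1: start y=5.210, vy=5.910 → t=1.798, apex=6.992, x_land=22.524, impact vy=-11.707
  bounce: vy ← 0.52·11.707 = 6.087
Arc 2: start y=0.000, vy=6.087 → t=1.242, apex=1.891, x_land=38.090, impact vy=-6.087
  bounce: vy ← 0.52·6.087 = 3.165
Arc 3: start y=0.000, vy=3.165 → t=0.646, apex=0.511, x_land=46.185, impact vy=-3.165
  bounce: vy ← 0.52·3.165 = 1.646
Arc 4: start y=0.000, vy=1.646 → t=0.336, apex=0.138, x_land=50.394, impact vy=-1.646
  bounce: vy ← 0.52·1.646 = 0.856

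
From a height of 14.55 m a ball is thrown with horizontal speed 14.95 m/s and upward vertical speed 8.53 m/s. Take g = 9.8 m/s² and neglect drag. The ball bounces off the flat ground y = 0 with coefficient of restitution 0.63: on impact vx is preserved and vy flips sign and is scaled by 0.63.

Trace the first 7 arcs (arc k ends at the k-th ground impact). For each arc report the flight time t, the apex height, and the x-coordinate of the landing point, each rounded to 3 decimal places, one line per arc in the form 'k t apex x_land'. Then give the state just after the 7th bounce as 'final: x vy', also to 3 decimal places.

Arc 1: start y=14.550, vy=8.530 → t=2.801, apex=18.262, x_land=41.874, impact vy=-18.919
  bounce: vy ← 0.63·18.919 = 11.919
Arc 2: start y=0.000, vy=11.919 → t=2.432, apex=7.248, x_land=78.240, impact vy=-11.919
  bounce: vy ← 0.63·11.919 = 7.509
Arc 3: start y=0.000, vy=7.509 → t=1.532, apex=2.877, x_land=101.150, impact vy=-7.509
  bounce: vy ← 0.63·7.509 = 4.731
Arc 4: start y=0.000, vy=4.731 → t=0.965, apex=1.142, x_land=115.584, impact vy=-4.731
  bounce: vy ← 0.63·4.731 = 2.980
Arc 5: start y=0.000, vy=2.980 → t=0.608, apex=0.453, x_land=124.677, impact vy=-2.980
  bounce: vy ← 0.63·2.980 = 1.878
Arc 6: start y=0.000, vy=1.878 → t=0.383, apex=0.180, x_land=130.406, impact vy=-1.878
  bounce: vy ← 0.63·1.878 = 1.183
Arc 7: start y=0.000, vy=1.183 → t=0.241, apex=0.071, x_land=134.015, impact vy=-1.183
  bounce: vy ← 0.63·1.183 = 0.745

1 2.801 18.262 41.874
2 2.432 7.248 78.240
3 1.532 2.877 101.150
4 0.965 1.142 115.584
5 0.608 0.453 124.677
6 0.383 0.180 130.406
7 0.241 0.071 134.015
final: 134.015 0.745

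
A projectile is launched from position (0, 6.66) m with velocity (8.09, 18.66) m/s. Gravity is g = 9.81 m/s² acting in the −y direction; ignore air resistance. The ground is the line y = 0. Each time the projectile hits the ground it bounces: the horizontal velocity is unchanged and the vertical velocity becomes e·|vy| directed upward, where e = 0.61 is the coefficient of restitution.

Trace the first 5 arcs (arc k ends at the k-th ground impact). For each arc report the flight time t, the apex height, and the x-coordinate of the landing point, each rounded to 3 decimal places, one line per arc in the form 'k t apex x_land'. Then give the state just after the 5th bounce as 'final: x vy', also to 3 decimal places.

Arc 1: start y=6.660, vy=18.660 → t=4.133, apex=24.407, x_land=33.435, impact vy=-21.883
  bounce: vy ← 0.61·21.883 = 13.349
Arc 2: start y=0.000, vy=13.349 → t=2.721, apex=9.082, x_land=55.451, impact vy=-13.349
  bounce: vy ← 0.61·13.349 = 8.143
Arc 3: start y=0.000, vy=8.143 → t=1.660, apex=3.379, x_land=68.881, impact vy=-8.143
  bounce: vy ← 0.61·8.143 = 4.967
Arc 4: start y=0.000, vy=4.967 → t=1.013, apex=1.257, x_land=77.073, impact vy=-4.967
  bounce: vy ← 0.61·4.967 = 3.030
Arc 5: start y=0.000, vy=3.030 → t=0.618, apex=0.468, x_land=82.070, impact vy=-3.030
  bounce: vy ← 0.61·3.030 = 1.848

1 4.133 24.407 33.435
2 2.721 9.082 55.451
3 1.660 3.379 68.881
4 1.013 1.257 77.073
5 0.618 0.468 82.070
final: 82.070 1.848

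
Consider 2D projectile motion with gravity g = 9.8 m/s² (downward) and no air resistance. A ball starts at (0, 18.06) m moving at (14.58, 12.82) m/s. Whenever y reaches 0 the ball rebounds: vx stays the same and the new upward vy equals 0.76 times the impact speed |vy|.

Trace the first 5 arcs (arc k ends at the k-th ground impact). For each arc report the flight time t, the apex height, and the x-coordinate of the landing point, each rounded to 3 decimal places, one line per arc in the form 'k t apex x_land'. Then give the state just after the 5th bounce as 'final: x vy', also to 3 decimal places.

1 3.631 26.445 52.944
2 3.531 15.275 104.429
3 2.684 8.823 143.557
4 2.040 5.096 173.295
5 1.550 2.943 195.895
final: 195.895 5.773

Arc 1: start y=18.060, vy=12.820 → t=3.631, apex=26.445, x_land=52.944, impact vy=-22.767
  bounce: vy ← 0.76·22.767 = 17.303
Arc 2: start y=0.000, vy=17.303 → t=3.531, apex=15.275, x_land=104.429, impact vy=-17.303
  bounce: vy ← 0.76·17.303 = 13.150
Arc 3: start y=0.000, vy=13.150 → t=2.684, apex=8.823, x_land=143.557, impact vy=-13.150
  bounce: vy ← 0.76·13.150 = 9.994
Arc 4: start y=0.000, vy=9.994 → t=2.040, apex=5.096, x_land=173.295, impact vy=-9.994
  bounce: vy ← 0.76·9.994 = 7.596
Arc 5: start y=0.000, vy=7.596 → t=1.550, apex=2.943, x_land=195.895, impact vy=-7.596
  bounce: vy ← 0.76·7.596 = 5.773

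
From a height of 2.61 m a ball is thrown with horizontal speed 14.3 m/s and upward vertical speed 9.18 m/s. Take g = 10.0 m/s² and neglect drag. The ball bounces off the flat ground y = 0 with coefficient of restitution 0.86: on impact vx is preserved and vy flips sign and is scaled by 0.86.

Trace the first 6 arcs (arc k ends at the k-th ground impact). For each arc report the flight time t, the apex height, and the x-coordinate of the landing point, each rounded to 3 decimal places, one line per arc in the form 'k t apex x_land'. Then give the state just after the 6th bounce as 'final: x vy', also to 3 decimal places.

1 2.086 6.824 29.833
2 2.009 5.047 58.566
3 1.728 3.733 83.277
4 1.486 2.761 104.528
5 1.278 2.042 122.804
6 1.099 1.510 138.522
final: 138.522 4.726

Arc 1: start y=2.610, vy=9.180 → t=2.086, apex=6.824, x_land=29.833, impact vy=-11.682
  bounce: vy ← 0.86·11.682 = 10.047
Arc 2: start y=0.000, vy=10.047 → t=2.009, apex=5.047, x_land=58.566, impact vy=-10.047
  bounce: vy ← 0.86·10.047 = 8.640
Arc 3: start y=0.000, vy=8.640 → t=1.728, apex=3.733, x_land=83.277, impact vy=-8.640
  bounce: vy ← 0.86·8.640 = 7.430
Arc 4: start y=0.000, vy=7.430 → t=1.486, apex=2.761, x_land=104.528, impact vy=-7.430
  bounce: vy ← 0.86·7.430 = 6.390
Arc 5: start y=0.000, vy=6.390 → t=1.278, apex=2.042, x_land=122.804, impact vy=-6.390
  bounce: vy ← 0.86·6.390 = 5.496
Arc 6: start y=0.000, vy=5.496 → t=1.099, apex=1.510, x_land=138.522, impact vy=-5.496
  bounce: vy ← 0.86·5.496 = 4.726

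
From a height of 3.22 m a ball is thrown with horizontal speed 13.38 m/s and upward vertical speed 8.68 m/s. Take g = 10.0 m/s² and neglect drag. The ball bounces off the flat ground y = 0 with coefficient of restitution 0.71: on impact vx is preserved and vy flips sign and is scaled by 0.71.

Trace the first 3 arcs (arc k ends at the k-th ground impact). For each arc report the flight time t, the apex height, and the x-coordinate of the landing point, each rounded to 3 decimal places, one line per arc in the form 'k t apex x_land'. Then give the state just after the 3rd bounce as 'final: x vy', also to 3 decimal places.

Arc 1: start y=3.220, vy=8.680 → t=2.050, apex=6.987, x_land=27.431, impact vy=-11.821
  bounce: vy ← 0.71·11.821 = 8.393
Arc 2: start y=0.000, vy=8.393 → t=1.679, apex=3.522, x_land=49.891, impact vy=-8.393
  bounce: vy ← 0.71·8.393 = 5.959
Arc 3: start y=0.000, vy=5.959 → t=1.192, apex=1.776, x_land=65.837, impact vy=-5.959
  bounce: vy ← 0.71·5.959 = 4.231

1 2.050 6.987 27.431
2 1.679 3.522 49.891
3 1.192 1.776 65.837
final: 65.837 4.231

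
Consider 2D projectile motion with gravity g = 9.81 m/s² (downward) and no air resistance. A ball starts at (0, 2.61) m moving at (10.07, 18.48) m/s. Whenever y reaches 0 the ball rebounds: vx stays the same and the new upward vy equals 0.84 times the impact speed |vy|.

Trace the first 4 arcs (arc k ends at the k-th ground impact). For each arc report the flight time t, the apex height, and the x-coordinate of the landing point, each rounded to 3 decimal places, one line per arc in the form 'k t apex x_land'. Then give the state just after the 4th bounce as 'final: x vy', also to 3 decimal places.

Arc 1: start y=2.610, vy=18.480 → t=3.904, apex=20.016, x_land=39.312, impact vy=-19.817
  bounce: vy ← 0.84·19.817 = 16.646
Arc 2: start y=0.000, vy=16.646 → t=3.394, apex=14.123, x_land=73.487, impact vy=-16.646
  bounce: vy ← 0.84·16.646 = 13.983
Arc 3: start y=0.000, vy=13.983 → t=2.851, apex=9.966, x_land=102.194, impact vy=-13.983
  bounce: vy ← 0.84·13.983 = 11.746
Arc 4: start y=0.000, vy=11.746 → t=2.395, apex=7.032, x_land=126.308, impact vy=-11.746
  bounce: vy ← 0.84·11.746 = 9.866

1 3.904 20.016 39.312
2 3.394 14.123 73.487
3 2.851 9.966 102.194
4 2.395 7.032 126.308
final: 126.308 9.866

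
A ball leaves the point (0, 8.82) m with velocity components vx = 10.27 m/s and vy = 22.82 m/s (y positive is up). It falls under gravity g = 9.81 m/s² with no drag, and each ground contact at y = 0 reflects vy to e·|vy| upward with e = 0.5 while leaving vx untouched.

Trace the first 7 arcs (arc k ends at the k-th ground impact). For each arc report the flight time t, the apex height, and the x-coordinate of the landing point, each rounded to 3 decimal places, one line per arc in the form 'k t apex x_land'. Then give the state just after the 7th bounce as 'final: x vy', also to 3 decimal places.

1 5.011 35.362 51.465
2 2.685 8.840 79.040
3 1.343 2.210 92.828
4 0.671 0.553 99.722
5 0.336 0.138 103.169
6 0.168 0.035 104.892
7 0.084 0.009 105.754
final: 105.754 0.206

Arc 1: start y=8.820, vy=22.820 → t=5.011, apex=35.362, x_land=51.465, impact vy=-26.340
  bounce: vy ← 0.5·26.340 = 13.170
Arc 2: start y=0.000, vy=13.170 → t=2.685, apex=8.840, x_land=79.040, impact vy=-13.170
  bounce: vy ← 0.5·13.170 = 6.585
Arc 3: start y=0.000, vy=6.585 → t=1.343, apex=2.210, x_land=92.828, impact vy=-6.585
  bounce: vy ← 0.5·6.585 = 3.293
Arc 4: start y=0.000, vy=3.293 → t=0.671, apex=0.553, x_land=99.722, impact vy=-3.293
  bounce: vy ← 0.5·3.293 = 1.646
Arc 5: start y=0.000, vy=1.646 → t=0.336, apex=0.138, x_land=103.169, impact vy=-1.646
  bounce: vy ← 0.5·1.646 = 0.823
Arc 6: start y=0.000, vy=0.823 → t=0.168, apex=0.035, x_land=104.892, impact vy=-0.823
  bounce: vy ← 0.5·0.823 = 0.412
Arc 7: start y=0.000, vy=0.412 → t=0.084, apex=0.009, x_land=105.754, impact vy=-0.412
  bounce: vy ← 0.5·0.412 = 0.206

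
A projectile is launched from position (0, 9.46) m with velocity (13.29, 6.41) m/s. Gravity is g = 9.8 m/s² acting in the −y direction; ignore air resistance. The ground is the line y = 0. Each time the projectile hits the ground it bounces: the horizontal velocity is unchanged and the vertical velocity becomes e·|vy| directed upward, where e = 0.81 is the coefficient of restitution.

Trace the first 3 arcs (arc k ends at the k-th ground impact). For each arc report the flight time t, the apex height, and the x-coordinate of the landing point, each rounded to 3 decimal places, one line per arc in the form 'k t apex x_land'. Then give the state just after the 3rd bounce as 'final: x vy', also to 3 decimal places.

Arc 1: start y=9.460, vy=6.410 → t=2.190, apex=11.556, x_land=29.102, impact vy=-15.050
  bounce: vy ← 0.81·15.050 = 12.191
Arc 2: start y=0.000, vy=12.191 → t=2.488, apex=7.582, x_land=62.166, impact vy=-12.191
  bounce: vy ← 0.81·12.191 = 9.874
Arc 3: start y=0.000, vy=9.874 → t=2.015, apex=4.975, x_land=88.948, impact vy=-9.874
  bounce: vy ← 0.81·9.874 = 7.998

1 2.190 11.556 29.102
2 2.488 7.582 62.166
3 2.015 4.975 88.948
final: 88.948 7.998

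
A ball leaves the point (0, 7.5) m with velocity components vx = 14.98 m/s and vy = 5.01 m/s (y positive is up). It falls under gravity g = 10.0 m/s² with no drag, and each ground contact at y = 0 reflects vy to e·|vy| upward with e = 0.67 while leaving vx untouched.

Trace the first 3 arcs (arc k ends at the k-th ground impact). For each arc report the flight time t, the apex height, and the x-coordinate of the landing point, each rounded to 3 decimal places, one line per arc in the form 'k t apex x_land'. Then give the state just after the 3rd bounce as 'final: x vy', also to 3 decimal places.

1 1.824 8.755 27.327
2 1.773 3.930 53.889
3 1.188 1.764 71.686
final: 71.686 3.980

Arc 1: start y=7.500, vy=5.010 → t=1.824, apex=8.755, x_land=27.327, impact vy=-13.233
  bounce: vy ← 0.67·13.233 = 8.866
Arc 2: start y=0.000, vy=8.866 → t=1.773, apex=3.930, x_land=53.889, impact vy=-8.866
  bounce: vy ← 0.67·8.866 = 5.940
Arc 3: start y=0.000, vy=5.940 → t=1.188, apex=1.764, x_land=71.686, impact vy=-5.940
  bounce: vy ← 0.67·5.940 = 3.980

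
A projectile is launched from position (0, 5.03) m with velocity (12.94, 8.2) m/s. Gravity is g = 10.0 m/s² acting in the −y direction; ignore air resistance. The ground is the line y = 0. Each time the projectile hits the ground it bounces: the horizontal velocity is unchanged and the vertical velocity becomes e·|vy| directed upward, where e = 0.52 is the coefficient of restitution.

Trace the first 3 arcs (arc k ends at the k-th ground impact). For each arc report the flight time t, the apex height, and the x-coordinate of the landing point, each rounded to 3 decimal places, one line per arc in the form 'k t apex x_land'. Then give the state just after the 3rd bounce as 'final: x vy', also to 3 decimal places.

1 2.116 8.392 27.375
2 1.347 2.269 44.810
3 0.701 0.614 53.876
final: 53.876 1.822

Arc 1: start y=5.030, vy=8.200 → t=2.116, apex=8.392, x_land=27.375, impact vy=-12.955
  bounce: vy ← 0.52·12.955 = 6.737
Arc 2: start y=0.000, vy=6.737 → t=1.347, apex=2.269, x_land=44.810, impact vy=-6.737
  bounce: vy ← 0.52·6.737 = 3.503
Arc 3: start y=0.000, vy=3.503 → t=0.701, apex=0.614, x_land=53.876, impact vy=-3.503
  bounce: vy ← 0.52·3.503 = 1.822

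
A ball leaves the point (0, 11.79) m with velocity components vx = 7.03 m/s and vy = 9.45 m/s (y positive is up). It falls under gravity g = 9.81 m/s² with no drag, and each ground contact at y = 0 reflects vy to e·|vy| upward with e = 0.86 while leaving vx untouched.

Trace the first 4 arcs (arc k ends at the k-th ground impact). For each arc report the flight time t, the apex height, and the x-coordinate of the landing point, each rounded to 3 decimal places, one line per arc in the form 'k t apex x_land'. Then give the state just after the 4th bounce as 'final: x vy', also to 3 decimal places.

Arc 1: start y=11.790, vy=9.450 → t=2.789, apex=16.342, x_land=19.604, impact vy=-17.906
  bounce: vy ← 0.86·17.906 = 15.399
Arc 2: start y=0.000, vy=15.399 → t=3.139, apex=12.086, x_land=41.674, impact vy=-15.399
  bounce: vy ← 0.86·15.399 = 13.243
Arc 3: start y=0.000, vy=13.243 → t=2.700, apex=8.939, x_land=60.655, impact vy=-13.243
  bounce: vy ← 0.86·13.243 = 11.389
Arc 4: start y=0.000, vy=11.389 → t=2.322, apex=6.611, x_land=76.978, impact vy=-11.389
  bounce: vy ← 0.86·11.389 = 9.795

1 2.789 16.342 19.604
2 3.139 12.086 41.674
3 2.700 8.939 60.655
4 2.322 6.611 76.978
final: 76.978 9.795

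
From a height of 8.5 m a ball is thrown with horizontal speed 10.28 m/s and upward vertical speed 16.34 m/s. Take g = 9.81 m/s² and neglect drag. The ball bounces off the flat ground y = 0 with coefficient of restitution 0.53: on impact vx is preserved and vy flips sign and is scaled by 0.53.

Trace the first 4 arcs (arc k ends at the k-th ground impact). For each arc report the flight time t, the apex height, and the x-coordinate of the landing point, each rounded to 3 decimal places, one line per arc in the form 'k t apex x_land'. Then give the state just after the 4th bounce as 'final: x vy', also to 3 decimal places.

1 3.789 22.108 38.948
2 2.250 6.210 62.082
3 1.193 1.744 74.343
4 0.632 0.490 80.842
final: 80.842 1.643

Arc 1: start y=8.500, vy=16.340 → t=3.789, apex=22.108, x_land=38.948, impact vy=-20.827
  bounce: vy ← 0.53·20.827 = 11.038
Arc 2: start y=0.000, vy=11.038 → t=2.250, apex=6.210, x_land=62.082, impact vy=-11.038
  bounce: vy ← 0.53·11.038 = 5.850
Arc 3: start y=0.000, vy=5.850 → t=1.193, apex=1.744, x_land=74.343, impact vy=-5.850
  bounce: vy ← 0.53·5.850 = 3.101
Arc 4: start y=0.000, vy=3.101 → t=0.632, apex=0.490, x_land=80.842, impact vy=-3.101
  bounce: vy ← 0.53·3.101 = 1.643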